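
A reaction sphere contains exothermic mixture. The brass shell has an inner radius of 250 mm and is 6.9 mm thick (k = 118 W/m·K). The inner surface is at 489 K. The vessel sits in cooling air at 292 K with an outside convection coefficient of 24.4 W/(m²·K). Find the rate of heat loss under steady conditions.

Q ≈ 3980 W

For a spherical shell R = (1/r₁ − 1/r₂)/(4πk); film R = 1/(h·4πr²). In series:
R_brass shell = (1/0.25 − 1/0.2569)/(4π×118) = 7.245×10^-5 K/W
R_outer film = 1/(h·4πr_o²) = 1/(24.4×4π×0.2569²) = 0.04942 K/W
R_total = 0.04949 K/W
Q = ΔT/R_total = 197/0.04949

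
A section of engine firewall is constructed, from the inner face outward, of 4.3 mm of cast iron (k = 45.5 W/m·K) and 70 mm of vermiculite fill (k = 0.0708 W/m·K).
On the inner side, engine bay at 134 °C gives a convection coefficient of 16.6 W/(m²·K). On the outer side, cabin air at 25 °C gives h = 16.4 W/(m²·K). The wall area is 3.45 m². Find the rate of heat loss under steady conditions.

Q ≈ 339 W

Model the wall as resistances in series:
R_inner film = 1/(h_i·A) = 1/(16.6×3.45) = 0.01746 K/W
R_cast iron = L/(kA) = 0.0043/(45.5×3.45) = 2.739×10^-5 K/W
R_vermiculite fill = L/(kA) = 0.07/(0.0708×3.45) = 0.2866 K/W
R_outer film = 1/(h_o·A) = 1/(16.4×3.45) = 0.01767 K/W
R_total = 0.3217 K/W
Q = ΔT / R_total = 109 / 0.3217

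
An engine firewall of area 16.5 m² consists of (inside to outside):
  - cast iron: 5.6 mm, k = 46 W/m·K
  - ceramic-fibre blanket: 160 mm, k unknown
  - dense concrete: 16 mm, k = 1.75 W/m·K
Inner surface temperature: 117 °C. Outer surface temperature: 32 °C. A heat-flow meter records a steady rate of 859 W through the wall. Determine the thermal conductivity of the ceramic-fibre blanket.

k ≈ 0.0986 W/(m·K)

Series thermal resistances:
R_cast iron = L/(kA) = 0.0056/(46×16.5) = 7.378×10^-6 K/W
R_dense concrete = L/(kA) = 0.016/(1.75×16.5) = 5.541×10^-4 K/W
Sum of known resistances R_other = 5.615×10^-4 K/W
Total R = ΔT/Q = 85/859 = 0.09895 K/W
R_ceramic-fibre blanket = R_total − R_other = 0.09839 K/W
k = L/(R·A) = 0.16/(0.09839×16.5)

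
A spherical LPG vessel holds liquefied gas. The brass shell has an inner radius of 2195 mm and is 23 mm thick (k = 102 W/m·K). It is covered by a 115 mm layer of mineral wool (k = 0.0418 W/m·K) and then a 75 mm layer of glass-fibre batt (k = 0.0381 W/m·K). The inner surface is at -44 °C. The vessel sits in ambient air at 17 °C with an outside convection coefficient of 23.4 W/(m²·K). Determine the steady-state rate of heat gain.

Q ≈ 862 W

For a spherical shell R = (1/r₁ − 1/r₂)/(4πk); film R = 1/(h·4πr²). In series:
R_brass shell = (1/2.195 − 1/2.218)/(4π×102) = 3.686×10^-6 K/W
R_mineral wool = (1/2.218 − 1/2.333)/(4π×0.0418) = 0.04231 K/W
R_glass-fibre batt = (1/2.333 − 1/2.408)/(4π×0.0381) = 0.02788 K/W
R_outer film = 1/(h·4πr_o²) = 1/(23.4×4π×2.408²) = 5.865×10^-4 K/W
R_total = 0.07078 K/W
Q = ΔT/R_total = 61/0.07078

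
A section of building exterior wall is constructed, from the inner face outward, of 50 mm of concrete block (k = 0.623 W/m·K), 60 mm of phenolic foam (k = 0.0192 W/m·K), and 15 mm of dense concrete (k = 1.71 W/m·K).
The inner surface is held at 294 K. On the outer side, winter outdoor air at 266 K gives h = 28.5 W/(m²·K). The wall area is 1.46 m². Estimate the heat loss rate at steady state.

Q ≈ 12.6 W

Series thermal resistances:
R_concrete block = L/(kA) = 0.05/(0.623×1.46) = 0.05497 K/W
R_phenolic foam = L/(kA) = 0.06/(0.0192×1.46) = 2.14 K/W
R_dense concrete = L/(kA) = 0.015/(1.71×1.46) = 0.006008 K/W
R_outer film = 1/(h_o·A) = 1/(28.5×1.46) = 0.02403 K/W
R_total = 2.225 K/W
Q = ΔT / R_total = 28 / 2.225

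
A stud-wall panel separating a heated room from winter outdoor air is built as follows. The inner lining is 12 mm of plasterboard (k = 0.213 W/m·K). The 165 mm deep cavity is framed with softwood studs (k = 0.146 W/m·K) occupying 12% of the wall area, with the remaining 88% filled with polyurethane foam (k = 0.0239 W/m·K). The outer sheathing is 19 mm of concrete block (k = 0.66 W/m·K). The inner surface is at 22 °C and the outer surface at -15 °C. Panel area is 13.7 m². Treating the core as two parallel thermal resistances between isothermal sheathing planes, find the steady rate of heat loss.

Q ≈ 116 W

Sheathing layers in series; stud and cavity paths in parallel between them.
R_inner = 0.012/(0.213×13.7) = 0.004112 K/W
R_stud  = 0.165/(0.146×0.12×13.7) = 0.6874 K/W
R_cav   = 0.165/(0.0239×0.88×13.7) = 0.5726 K/W
1/R_core = 1/R_stud + 1/R_cav → R_core = 0.3124 K/W
R_outer = 0.019/(0.66×13.7) = 0.002101 K/W
R_total = 0.3186 K/W
Q = ΔT/R_total = 37/0.3186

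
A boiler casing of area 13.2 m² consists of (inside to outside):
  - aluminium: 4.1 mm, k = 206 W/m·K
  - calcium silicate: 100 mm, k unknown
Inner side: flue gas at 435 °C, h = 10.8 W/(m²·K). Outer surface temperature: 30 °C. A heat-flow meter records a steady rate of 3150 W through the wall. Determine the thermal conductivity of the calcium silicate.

k ≈ 0.0623 W/(m·K)

Series thermal resistances:
R_inner film = 1/(h_i·A) = 1/(10.8×13.2) = 0.007015 K/W
R_aluminium = L/(kA) = 0.0041/(206×13.2) = 1.508×10^-6 K/W
Sum of known resistances R_other = 0.007016 K/W
Total R = ΔT/Q = 405/3150 = 0.1286 K/W
R_calcium silicate = R_total − R_other = 0.1216 K/W
k = L/(R·A) = 0.1/(0.1216×13.2)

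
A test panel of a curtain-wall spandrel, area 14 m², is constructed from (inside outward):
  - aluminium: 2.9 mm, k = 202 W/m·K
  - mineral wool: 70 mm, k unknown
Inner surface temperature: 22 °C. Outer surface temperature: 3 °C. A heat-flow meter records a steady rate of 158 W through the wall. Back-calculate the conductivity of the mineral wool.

k ≈ 0.0416 W/(m·K)

Model the wall as resistances in series:
R_aluminium = L/(kA) = 0.0029/(202×14) = 1.025×10^-6 K/W
Sum of known resistances R_other = 1.025×10^-6 K/W
Total R = ΔT/Q = 19/158 = 0.1203 K/W
R_mineral wool = R_total − R_other = 0.1203 K/W
k = L/(R·A) = 0.07/(0.1203×14)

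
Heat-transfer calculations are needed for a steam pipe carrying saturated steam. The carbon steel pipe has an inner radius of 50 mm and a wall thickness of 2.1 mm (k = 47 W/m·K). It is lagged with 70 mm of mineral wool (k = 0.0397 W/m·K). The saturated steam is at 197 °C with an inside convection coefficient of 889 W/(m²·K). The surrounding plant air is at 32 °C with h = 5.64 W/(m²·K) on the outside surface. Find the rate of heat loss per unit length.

q′ ≈ 45.2 W/m

Per-layer cylindrical resistances, series-summed:
R_inner film = 1/(h_i·2πr₁L) = 1/(889×2π×0.05×1) = 0.003581 K/W
R_carbon steel pipe wall = ln(52.1/50)/(2π×47×1) = 1.393×10^-4 K/W
R_mineral wool = ln(122.1/52.1)/(2π×0.0397×1) = 3.414 K/W
R_outer film = 1/(h_o·2πr_oL) = 1/(5.64×2π×0.1221×1) = 0.2311 K/W
R_total = 3.649 K/W
Q = ΔT/R_total = 165/3.649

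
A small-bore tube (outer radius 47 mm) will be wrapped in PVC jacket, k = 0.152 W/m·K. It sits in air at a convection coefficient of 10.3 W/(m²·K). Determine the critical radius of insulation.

For a cylinder r_cr = k/h = 0.152/10.3
r_cr = 14.8 mm; since the bare radius (47 mm) is above r_cr, any added insulation will reduce heat loss.

r_cr ≈ 14.8 mm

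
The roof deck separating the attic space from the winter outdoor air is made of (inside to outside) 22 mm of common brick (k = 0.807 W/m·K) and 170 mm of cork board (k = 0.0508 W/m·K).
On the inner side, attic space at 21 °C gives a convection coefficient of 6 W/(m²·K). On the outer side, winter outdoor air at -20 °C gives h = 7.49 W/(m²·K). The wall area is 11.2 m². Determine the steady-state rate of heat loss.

Treating each layer as a thermal resistance in series:
R_inner film = 1/(h_i·A) = 1/(6×11.2) = 0.01488 K/W
R_common brick = L/(kA) = 0.022/(0.807×11.2) = 0.002434 K/W
R_cork board = L/(kA) = 0.17/(0.0508×11.2) = 0.2988 K/W
R_outer film = 1/(h_o·A) = 1/(7.49×11.2) = 0.01192 K/W
R_total = 0.328 K/W
Q = ΔT / R_total = 41 / 0.328

Q ≈ 125 W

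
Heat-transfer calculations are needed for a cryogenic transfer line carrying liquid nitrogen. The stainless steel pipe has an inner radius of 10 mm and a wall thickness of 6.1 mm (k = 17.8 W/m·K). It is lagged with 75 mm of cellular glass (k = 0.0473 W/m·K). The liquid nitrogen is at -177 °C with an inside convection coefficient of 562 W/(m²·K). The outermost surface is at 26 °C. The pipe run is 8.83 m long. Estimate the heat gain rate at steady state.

Q ≈ 306 W

Per-layer cylindrical resistances, series-summed:
R_inner film = 1/(h_i·2πr₁L) = 1/(562×2π×0.01×8.83) = 0.003207 K/W
R_stainless steel pipe wall = ln(16.1/10)/(2π×17.8×8.83) = 4.822×10^-4 K/W
R_cellular glass = ln(91.1/16.1)/(2π×0.0473×8.83) = 0.6604 K/W
R_total = 0.6641 K/W
Q = ΔT/R_total = 203/0.6641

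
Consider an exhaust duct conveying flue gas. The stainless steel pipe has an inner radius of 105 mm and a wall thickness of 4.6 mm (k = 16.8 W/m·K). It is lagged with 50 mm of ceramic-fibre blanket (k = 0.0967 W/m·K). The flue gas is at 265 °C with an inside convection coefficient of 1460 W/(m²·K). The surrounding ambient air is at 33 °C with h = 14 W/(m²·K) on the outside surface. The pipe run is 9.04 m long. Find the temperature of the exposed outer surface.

T ≈ 56.9 °C

For a radial system each layer contributes R = ln(r_out/r_in)/(2πkL); films add R = 1/(hA).
R_inner film = 1/(h_i·2πr₁L) = 1/(1460×2π×0.105×9.04) = 1.148×10^-4 K/W
R_stainless steel pipe wall = ln(109.6/105)/(2π×16.8×9.04) = 4.493×10^-5 K/W
R_ceramic-fibre blanket = ln(159.6/109.6)/(2π×0.0967×9.04) = 0.06843 K/W
R_outer film = 1/(h_o·2πr_oL) = 1/(14×2π×0.1596×9.04) = 0.007879 K/W
R_total = 0.07647 K/W
Q = ΔT/R_total = 232/0.07647
Q = 3030 W
T_interface = T_inner − Q·ΣR(inner→interface) = 265 − 3030×0.06859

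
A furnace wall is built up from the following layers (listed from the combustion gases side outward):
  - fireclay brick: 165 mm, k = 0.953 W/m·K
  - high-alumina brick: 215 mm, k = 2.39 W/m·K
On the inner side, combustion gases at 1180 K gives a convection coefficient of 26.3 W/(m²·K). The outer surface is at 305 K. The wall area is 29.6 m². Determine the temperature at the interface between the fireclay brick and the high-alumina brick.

Series thermal resistances:
R_inner film = 1/(h_i·A) = 1/(26.3×29.6) = 0.001285 K/W
R_fireclay brick = L/(kA) = 0.165/(0.953×29.6) = 0.005849 K/W
R_high-alumina brick = L/(kA) = 0.215/(2.39×29.6) = 0.003039 K/W
R_total = 0.01017 K/W;  Q = ΔT/R_total = 875/0.01017 = 86010 W
T_interface = T_inner − Q·ΣR(inner→interface) = 1180 − 86000×0.007134

T ≈ 566 K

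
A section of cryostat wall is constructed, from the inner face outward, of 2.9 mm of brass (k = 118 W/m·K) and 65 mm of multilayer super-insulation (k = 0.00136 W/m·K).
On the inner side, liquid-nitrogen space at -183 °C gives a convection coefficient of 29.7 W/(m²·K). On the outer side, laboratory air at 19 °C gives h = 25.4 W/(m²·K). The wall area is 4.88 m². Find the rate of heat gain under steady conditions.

Q ≈ 20.6 W

Using the resistance-network approach (series):
R_inner film = 1/(h_i·A) = 1/(29.7×4.88) = 0.0069 K/W
R_brass = L/(kA) = 0.0029/(118×4.88) = 5.036×10^-6 K/W
R_multilayer super-insulation = L/(kA) = 0.065/(0.00136×4.88) = 9.794 K/W
R_outer film = 1/(h_o·A) = 1/(25.4×4.88) = 0.008068 K/W
R_total = 9.809 K/W
Q = ΔT / R_total = 202 / 9.809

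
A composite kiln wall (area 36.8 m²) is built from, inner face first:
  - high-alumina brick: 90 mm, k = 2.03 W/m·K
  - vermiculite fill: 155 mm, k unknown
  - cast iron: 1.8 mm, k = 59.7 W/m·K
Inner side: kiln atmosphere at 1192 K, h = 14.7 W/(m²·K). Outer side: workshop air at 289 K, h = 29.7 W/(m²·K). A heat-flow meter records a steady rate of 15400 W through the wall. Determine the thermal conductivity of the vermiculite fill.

k ≈ 0.077 W/(m·K)

Thermal resistances in series:
R_inner film = 1/(h_i·A) = 1/(14.7×36.8) = 0.001849 K/W
R_high-alumina brick = L/(kA) = 0.09/(2.03×36.8) = 0.001205 K/W
R_cast iron = L/(kA) = 0.0018/(59.7×36.8) = 8.193×10^-7 K/W
R_outer film = 1/(h_o·A) = 1/(29.7×36.8) = 9.149×10^-4 K/W
Sum of known resistances R_other = 0.003969 K/W
Total R = ΔT/Q = 903/15400 = 0.05864 K/W
R_vermiculite fill = R_total − R_other = 0.05467 K/W
k = L/(R·A) = 0.155/(0.05467×36.8)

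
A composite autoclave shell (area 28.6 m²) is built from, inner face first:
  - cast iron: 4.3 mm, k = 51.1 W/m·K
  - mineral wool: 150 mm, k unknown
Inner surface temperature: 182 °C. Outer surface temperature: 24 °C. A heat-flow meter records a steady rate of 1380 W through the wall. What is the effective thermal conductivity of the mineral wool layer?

Series thermal resistances:
R_cast iron = L/(kA) = 0.0043/(51.1×28.6) = 2.942×10^-6 K/W
Sum of known resistances R_other = 2.942×10^-6 K/W
Total R = ΔT/Q = 158/1380 = 0.1145 K/W
R_mineral wool = R_total − R_other = 0.1145 K/W
k = L/(R·A) = 0.15/(0.1145×28.6)

k ≈ 0.0458 W/(m·K)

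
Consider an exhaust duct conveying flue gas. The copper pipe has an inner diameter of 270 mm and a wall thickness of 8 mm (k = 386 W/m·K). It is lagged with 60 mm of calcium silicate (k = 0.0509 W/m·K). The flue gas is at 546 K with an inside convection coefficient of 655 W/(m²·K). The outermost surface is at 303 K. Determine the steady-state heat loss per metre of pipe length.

q′ ≈ 221 W/m

Per-layer cylindrical resistances, series-summed:
R_inner film = 1/(h_i·2πr₁L) = 1/(655×2π×0.135×1) = 0.0018 K/W
R_copper pipe wall = ln(143/135)/(2π×386×1) = 2.374×10^-5 K/W
R_calcium silicate = ln(203/143)/(2π×0.0509×1) = 1.096 K/W
R_total = 1.097 K/W
Q = ΔT/R_total = 243/1.097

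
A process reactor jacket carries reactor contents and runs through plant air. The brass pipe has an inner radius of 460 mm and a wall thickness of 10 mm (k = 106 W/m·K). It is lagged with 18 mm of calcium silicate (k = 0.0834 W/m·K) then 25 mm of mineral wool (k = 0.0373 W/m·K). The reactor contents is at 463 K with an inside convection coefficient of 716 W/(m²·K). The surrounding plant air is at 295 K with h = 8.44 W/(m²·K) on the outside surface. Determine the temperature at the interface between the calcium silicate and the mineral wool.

Radial resistances (cylindrical: R_cond = ln(r_o/r_i)/(2πkL), R_conv = 1/(h·2πrL)):
R_inner film = 1/(h_i·2πr₁L) = 1/(716×2π×0.46×1) = 4.832×10^-4 K/W
R_brass pipe wall = ln(470/460)/(2π×106×1) = 3.229×10^-5 K/W
R_calcium silicate = ln(488/470)/(2π×0.0834×1) = 0.07172 K/W
R_mineral wool = ln(513/488)/(2π×0.0373×1) = 0.2132 K/W
R_outer film = 1/(h_o·2πr_oL) = 1/(8.44×2π×0.513×1) = 0.03676 K/W
R_total = 0.3222 K/W
Q = ΔT/R_total = 168/0.3222
Q = 521 W/m
T_interface = T_inner − Q·ΣR(inner→interface) = 463 − 521×0.07224

T ≈ 425 K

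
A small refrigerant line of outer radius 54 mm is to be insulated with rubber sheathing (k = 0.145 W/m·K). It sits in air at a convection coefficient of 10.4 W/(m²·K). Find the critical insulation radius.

For a cylinder r_cr = k/h = 0.145/10.4
r_cr = 13.9 mm; since the bare radius (54 mm) is above r_cr, any added insulation will reduce heat loss.

r_cr ≈ 13.9 mm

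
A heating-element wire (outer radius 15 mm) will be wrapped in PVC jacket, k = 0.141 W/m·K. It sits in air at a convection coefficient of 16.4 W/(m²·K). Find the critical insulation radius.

r_cr ≈ 8.6 mm

For a cylinder r_cr = k/h = 0.141/16.4
r_cr = 8.6 mm; since the bare radius (15 mm) is above r_cr, any added insulation will reduce heat loss.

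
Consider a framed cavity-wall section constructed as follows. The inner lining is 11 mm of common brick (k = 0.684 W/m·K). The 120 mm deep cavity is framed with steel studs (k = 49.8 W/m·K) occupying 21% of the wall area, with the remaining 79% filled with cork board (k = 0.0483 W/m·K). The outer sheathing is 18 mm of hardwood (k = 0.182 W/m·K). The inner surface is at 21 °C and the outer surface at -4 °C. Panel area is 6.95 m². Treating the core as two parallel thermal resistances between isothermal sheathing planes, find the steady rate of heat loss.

Q ≈ 1370 W

Sheathing layers in series; stud and cavity paths in parallel between them.
R_inner = 0.011/(0.684×6.95) = 0.002314 K/W
R_stud  = 0.12/(49.8×0.21×6.95) = 0.001651 K/W
R_cav   = 0.12/(0.0483×0.79×6.95) = 0.4525 K/W
1/R_core = 1/R_stud + 1/R_cav → R_core = 0.001645 K/W
R_outer = 0.018/(0.182×6.95) = 0.01423 K/W
R_total = 0.01819 K/W
Q = ΔT/R_total = 25/0.01819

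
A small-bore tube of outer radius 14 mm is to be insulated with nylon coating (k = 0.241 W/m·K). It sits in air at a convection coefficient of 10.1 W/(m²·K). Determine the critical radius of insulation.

r_cr ≈ 23.9 mm

For a cylinder r_cr = k/h = 0.241/10.1
r_cr = 23.9 mm; since the bare radius (14 mm) is below r_cr, adding a thin layer of insulation will *increase* heat loss.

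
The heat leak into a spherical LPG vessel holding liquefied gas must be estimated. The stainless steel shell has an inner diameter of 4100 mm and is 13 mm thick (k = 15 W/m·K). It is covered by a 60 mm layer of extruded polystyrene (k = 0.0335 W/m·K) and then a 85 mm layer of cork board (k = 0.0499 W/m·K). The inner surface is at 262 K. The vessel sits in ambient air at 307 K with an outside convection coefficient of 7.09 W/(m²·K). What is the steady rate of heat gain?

Q ≈ 706 W

Spherical conduction: R = (1/r_in − 1/r_out)/(4πk) per layer; series-sum.
R_stainless steel shell = (1/2.05 − 1/2.063)/(4π×15) = 1.631×10^-5 K/W
R_extruded polystyrene = (1/2.063 − 1/2.123)/(4π×0.0335) = 0.03254 K/W
R_cork board = (1/2.123 − 1/2.208)/(4π×0.0499) = 0.02892 K/W
R_outer film = 1/(h·4πr_o²) = 1/(7.09×4π×2.208²) = 0.002302 K/W
R_total = 0.06378 K/W
Q = ΔT/R_total = 45/0.06378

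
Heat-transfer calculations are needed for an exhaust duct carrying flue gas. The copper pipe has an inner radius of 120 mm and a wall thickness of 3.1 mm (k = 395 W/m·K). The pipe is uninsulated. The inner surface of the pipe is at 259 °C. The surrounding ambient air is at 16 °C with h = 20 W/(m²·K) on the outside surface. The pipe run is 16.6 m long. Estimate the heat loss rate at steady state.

For a radial system each layer contributes R = ln(r_out/r_in)/(2πkL); films add R = 1/(hA).
R_copper pipe wall = ln(123.1/120)/(2π×395×16.6) = 6.191×10^-7 K/W
R_outer film = 1/(h_o·2πr_oL) = 1/(20×2π×0.1231×16.6) = 0.003894 K/W
R_total = 0.003895 K/W
Q = ΔT/R_total = 243/0.003895

Q ≈ 62400 W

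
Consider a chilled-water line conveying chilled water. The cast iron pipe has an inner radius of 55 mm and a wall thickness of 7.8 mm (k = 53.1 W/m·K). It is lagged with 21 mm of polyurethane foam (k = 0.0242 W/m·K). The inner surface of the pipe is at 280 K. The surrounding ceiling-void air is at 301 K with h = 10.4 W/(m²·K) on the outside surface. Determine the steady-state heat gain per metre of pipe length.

Radial resistances (cylindrical: R_cond = ln(r_o/r_i)/(2πkL), R_conv = 1/(h·2πrL)):
R_cast iron pipe wall = ln(62.8/55)/(2π×53.1×1) = 3.975×10^-4 K/W
R_polyurethane foam = ln(83.8/62.8)/(2π×0.0242×1) = 1.897 K/W
R_outer film = 1/(h_o·2πr_oL) = 1/(10.4×2π×0.0838×1) = 0.1826 K/W
R_total = 2.08 K/W
Q = ΔT/R_total = 21/2.08

q′ ≈ 10.1 W/m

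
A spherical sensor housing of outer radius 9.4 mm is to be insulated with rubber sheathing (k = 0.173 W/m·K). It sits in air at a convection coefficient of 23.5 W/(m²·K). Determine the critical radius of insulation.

r_cr ≈ 14.7 mm

For a sphere r_cr = 2k/h = 2×0.173/23.5
r_cr = 14.7 mm; since the bare radius (9.4 mm) is below r_cr, adding a thin layer of insulation will *increase* heat loss.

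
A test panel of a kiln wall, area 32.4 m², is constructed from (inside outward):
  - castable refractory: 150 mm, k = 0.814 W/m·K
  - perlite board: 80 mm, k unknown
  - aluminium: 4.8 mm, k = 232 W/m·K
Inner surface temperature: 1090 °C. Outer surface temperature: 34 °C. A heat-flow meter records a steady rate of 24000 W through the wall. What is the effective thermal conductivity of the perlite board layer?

k ≈ 0.0644 W/(m·K)

Using the resistance-network approach (series):
R_castable refractory = L/(kA) = 0.15/(0.814×32.4) = 0.005688 K/W
R_aluminium = L/(kA) = 0.0048/(232×32.4) = 6.386×10^-7 K/W
Sum of known resistances R_other = 0.005688 K/W
Total R = ΔT/Q = 1056/24000 = 0.044 K/W
R_perlite board = R_total − R_other = 0.03831 K/W
k = L/(R·A) = 0.08/(0.03831×32.4)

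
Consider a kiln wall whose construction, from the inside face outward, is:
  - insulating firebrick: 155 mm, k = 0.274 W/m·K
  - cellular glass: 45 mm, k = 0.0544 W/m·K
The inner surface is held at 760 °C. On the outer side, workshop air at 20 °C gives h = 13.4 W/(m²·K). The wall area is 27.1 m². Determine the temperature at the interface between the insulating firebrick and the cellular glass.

Model the wall as resistances in series:
R_insulating firebrick = L/(kA) = 0.155/(0.274×27.1) = 0.02087 K/W
R_cellular glass = L/(kA) = 0.045/(0.0544×27.1) = 0.03052 K/W
R_outer film = 1/(h_o·A) = 1/(13.4×27.1) = 0.002754 K/W
R_total = 0.05415 K/W;  Q = ΔT/R_total = 740/0.05415 = 13670 W
T_interface = T_inner − Q·ΣR(inner→interface) = 760 − 13700×0.02087

T ≈ 475 °C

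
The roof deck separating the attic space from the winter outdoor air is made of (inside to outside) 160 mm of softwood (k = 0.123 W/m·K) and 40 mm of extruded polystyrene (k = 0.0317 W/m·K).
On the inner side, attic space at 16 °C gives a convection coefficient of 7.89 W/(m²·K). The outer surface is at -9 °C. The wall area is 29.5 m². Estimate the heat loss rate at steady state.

Q ≈ 274 W

Thermal resistances in series:
R_inner film = 1/(h_i·A) = 1/(7.89×29.5) = 0.004296 K/W
R_softwood = L/(kA) = 0.16/(0.123×29.5) = 0.0441 K/W
R_extruded polystyrene = L/(kA) = 0.04/(0.0317×29.5) = 0.04277 K/W
R_total = 0.09117 K/W
Q = ΔT / R_total = 25 / 0.09117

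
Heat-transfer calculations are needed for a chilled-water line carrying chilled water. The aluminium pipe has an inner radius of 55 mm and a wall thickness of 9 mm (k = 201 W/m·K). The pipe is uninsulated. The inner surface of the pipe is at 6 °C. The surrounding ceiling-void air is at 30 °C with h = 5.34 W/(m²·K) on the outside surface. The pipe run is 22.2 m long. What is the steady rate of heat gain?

Q ≈ 1140 W

Cylindrical conduction, so R = ln(r₂/r₁)/(2πkL) per layer, in series:
R_aluminium pipe wall = ln(64/55)/(2π×201×22.2) = 5.405×10^-6 K/W
R_outer film = 1/(h_o·2πr_oL) = 1/(5.34×2π×0.064×22.2) = 0.02098 K/W
R_total = 0.02098 K/W
Q = ΔT/R_total = 24/0.02098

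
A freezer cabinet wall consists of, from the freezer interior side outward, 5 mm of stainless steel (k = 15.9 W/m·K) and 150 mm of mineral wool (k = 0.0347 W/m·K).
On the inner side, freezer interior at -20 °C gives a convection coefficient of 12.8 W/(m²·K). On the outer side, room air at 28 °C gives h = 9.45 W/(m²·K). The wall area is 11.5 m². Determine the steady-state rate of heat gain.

Q ≈ 122 W

Series thermal resistances:
R_inner film = 1/(h_i·A) = 1/(12.8×11.5) = 0.006793 K/W
R_stainless steel = L/(kA) = 0.005/(15.9×11.5) = 2.734×10^-5 K/W
R_mineral wool = L/(kA) = 0.15/(0.0347×11.5) = 0.3759 K/W
R_outer film = 1/(h_o·A) = 1/(9.45×11.5) = 0.009202 K/W
R_total = 0.3919 K/W
Q = ΔT / R_total = 48 / 0.3919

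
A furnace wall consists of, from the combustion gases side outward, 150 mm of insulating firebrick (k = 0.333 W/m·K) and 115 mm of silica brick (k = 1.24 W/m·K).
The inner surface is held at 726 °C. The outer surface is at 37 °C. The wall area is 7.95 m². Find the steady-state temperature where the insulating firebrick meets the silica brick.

Series thermal resistances:
R_insulating firebrick = L/(kA) = 0.15/(0.333×7.95) = 0.05666 K/W
R_silica brick = L/(kA) = 0.115/(1.24×7.95) = 0.01167 K/W
R_total = 0.06833 K/W;  Q = ΔT/R_total = 689/0.06833 = 10080 W
T_interface = T_inner − Q·ΣR(inner→interface) = 726 − 10100×0.05666

T ≈ 155 °C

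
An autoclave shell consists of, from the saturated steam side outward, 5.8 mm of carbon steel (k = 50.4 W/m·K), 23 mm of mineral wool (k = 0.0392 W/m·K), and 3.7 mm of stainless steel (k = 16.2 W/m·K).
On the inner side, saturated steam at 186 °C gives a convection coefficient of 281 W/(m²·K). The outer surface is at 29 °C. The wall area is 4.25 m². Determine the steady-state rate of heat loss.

Q ≈ 1130 W

Series thermal resistances:
R_inner film = 1/(h_i·A) = 1/(281×4.25) = 8.373×10^-4 K/W
R_carbon steel = L/(kA) = 0.0058/(50.4×4.25) = 2.708×10^-5 K/W
R_mineral wool = L/(kA) = 0.023/(0.0392×4.25) = 0.1381 K/W
R_stainless steel = L/(kA) = 0.0037/(16.2×4.25) = 5.374×10^-5 K/W
R_total = 0.139 K/W
Q = ΔT / R_total = 157 / 0.139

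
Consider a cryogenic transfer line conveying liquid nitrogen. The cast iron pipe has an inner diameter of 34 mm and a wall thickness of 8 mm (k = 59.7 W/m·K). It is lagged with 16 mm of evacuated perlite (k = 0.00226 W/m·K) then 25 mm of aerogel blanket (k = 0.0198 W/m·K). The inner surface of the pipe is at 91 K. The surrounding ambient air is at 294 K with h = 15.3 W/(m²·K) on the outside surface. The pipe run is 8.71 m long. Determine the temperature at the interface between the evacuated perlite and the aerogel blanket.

T ≈ 273 K

For a radial system each layer contributes R = ln(r_out/r_in)/(2πkL); films add R = 1/(hA).
R_cast iron pipe wall = ln(25/17)/(2π×59.7×8.71) = 1.18×10^-4 K/W
R_evacuated perlite = ln(41/25)/(2π×0.00226×8.71) = 4 K/W
R_aerogel blanket = ln(66/41)/(2π×0.0198×8.71) = 0.4394 K/W
R_outer film = 1/(h_o·2πr_oL) = 1/(15.3×2π×0.066×8.71) = 0.0181 K/W
R_total = 4.457 K/W
Q = ΔT/R_total = 203/4.457
Q = 45.5 W
T_interface = T_inner + Q·ΣR(inner→interface) = 91 + 45.5×4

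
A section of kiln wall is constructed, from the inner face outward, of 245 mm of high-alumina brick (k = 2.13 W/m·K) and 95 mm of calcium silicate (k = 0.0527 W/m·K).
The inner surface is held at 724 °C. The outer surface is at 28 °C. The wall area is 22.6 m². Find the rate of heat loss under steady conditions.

Q ≈ 8200 W

Series thermal resistances:
R_high-alumina brick = L/(kA) = 0.245/(2.13×22.6) = 0.00509 K/W
R_calcium silicate = L/(kA) = 0.095/(0.0527×22.6) = 0.07976 K/W
R_total = 0.08485 K/W
Q = ΔT / R_total = 696 / 0.08485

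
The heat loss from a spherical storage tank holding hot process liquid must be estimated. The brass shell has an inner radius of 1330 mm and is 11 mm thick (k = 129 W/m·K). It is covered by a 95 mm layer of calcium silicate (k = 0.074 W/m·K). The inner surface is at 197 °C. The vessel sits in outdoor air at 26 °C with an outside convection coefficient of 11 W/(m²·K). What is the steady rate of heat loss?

Q ≈ 3020 W

For a spherical shell R = (1/r₁ − 1/r₂)/(4πk); film R = 1/(h·4πr²). In series:
R_brass shell = (1/1.33 − 1/1.341)/(4π×129) = 3.805×10^-6 K/W
R_calcium silicate = (1/1.341 − 1/1.436)/(4π×0.074) = 0.05305 K/W
R_outer film = 1/(h·4πr_o²) = 1/(11×4π×1.436²) = 0.003508 K/W
R_total = 0.05656 K/W
Q = ΔT/R_total = 171/0.05656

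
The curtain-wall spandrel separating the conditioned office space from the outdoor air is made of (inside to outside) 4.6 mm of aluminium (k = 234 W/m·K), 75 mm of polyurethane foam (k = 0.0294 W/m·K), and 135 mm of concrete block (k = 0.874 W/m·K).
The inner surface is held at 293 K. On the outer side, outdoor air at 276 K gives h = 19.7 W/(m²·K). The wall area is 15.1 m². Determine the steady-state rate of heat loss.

Q ≈ 93.1 W

Using the resistance-network approach (series):
R_aluminium = L/(kA) = 0.0046/(234×15.1) = 1.302×10^-6 K/W
R_polyurethane foam = L/(kA) = 0.075/(0.0294×15.1) = 0.1689 K/W
R_concrete block = L/(kA) = 0.135/(0.874×15.1) = 0.01023 K/W
R_outer film = 1/(h_o·A) = 1/(19.7×15.1) = 0.003362 K/W
R_total = 0.1825 K/W
Q = ΔT / R_total = 17 / 0.1825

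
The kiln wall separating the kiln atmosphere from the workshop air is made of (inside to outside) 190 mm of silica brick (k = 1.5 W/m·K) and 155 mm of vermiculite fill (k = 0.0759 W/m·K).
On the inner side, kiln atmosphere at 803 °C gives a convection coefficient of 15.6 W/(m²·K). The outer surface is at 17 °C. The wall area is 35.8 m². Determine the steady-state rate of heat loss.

Thermal resistances in series:
R_inner film = 1/(h_i·A) = 1/(15.6×35.8) = 0.001791 K/W
R_silica brick = L/(kA) = 0.19/(1.5×35.8) = 0.003538 K/W
R_vermiculite fill = L/(kA) = 0.155/(0.0759×35.8) = 0.05704 K/W
R_total = 0.06237 K/W
Q = ΔT / R_total = 786 / 0.06237

Q ≈ 12600 W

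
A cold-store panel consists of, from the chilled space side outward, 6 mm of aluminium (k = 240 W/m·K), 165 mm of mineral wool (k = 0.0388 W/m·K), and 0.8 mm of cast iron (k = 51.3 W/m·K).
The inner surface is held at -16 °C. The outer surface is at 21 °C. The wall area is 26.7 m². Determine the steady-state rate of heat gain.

Treating each layer as a thermal resistance in series:
R_aluminium = L/(kA) = 0.006/(240×26.7) = 9.363×10^-7 K/W
R_mineral wool = L/(kA) = 0.165/(0.0388×26.7) = 0.1593 K/W
R_cast iron = L/(kA) = 0.0008/(51.3×26.7) = 5.841×10^-7 K/W
R_total = 0.1593 K/W
Q = ΔT / R_total = 37 / 0.1593

Q ≈ 232 W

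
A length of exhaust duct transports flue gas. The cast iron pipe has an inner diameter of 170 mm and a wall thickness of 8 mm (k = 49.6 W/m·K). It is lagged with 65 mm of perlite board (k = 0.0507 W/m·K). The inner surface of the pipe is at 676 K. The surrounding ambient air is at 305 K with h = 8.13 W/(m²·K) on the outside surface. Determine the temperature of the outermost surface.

Cylindrical conduction, so R = ln(r₂/r₁)/(2πkL) per layer, in series:
R_cast iron pipe wall = ln(93/85)/(2π×49.6×1) = 2.886×10^-4 K/W
R_perlite board = ln(158/93)/(2π×0.0507×1) = 1.664 K/W
R_outer film = 1/(h_o·2πr_oL) = 1/(8.13×2π×0.158×1) = 0.1239 K/W
R_total = 1.788 K/W
Q = ΔT/R_total = 371/1.788
Q = 208 W/m
T_interface = T_inner − Q·ΣR(inner→interface) = 676 − 208×1.664

T ≈ 331 K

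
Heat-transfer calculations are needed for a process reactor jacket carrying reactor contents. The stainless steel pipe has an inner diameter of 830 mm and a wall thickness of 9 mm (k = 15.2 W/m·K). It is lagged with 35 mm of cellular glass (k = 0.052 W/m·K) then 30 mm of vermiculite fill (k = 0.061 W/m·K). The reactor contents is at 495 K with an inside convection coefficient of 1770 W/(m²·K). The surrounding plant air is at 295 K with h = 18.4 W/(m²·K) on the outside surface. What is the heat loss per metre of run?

q′ ≈ 469 W/m

For a radial system each layer contributes R = ln(r_out/r_in)/(2πkL); films add R = 1/(hA).
R_inner film = 1/(h_i·2πr₁L) = 1/(1770×2π×0.415×1) = 2.167×10^-4 K/W
R_stainless steel pipe wall = ln(424/415)/(2π×15.2×1) = 2.246×10^-4 K/W
R_cellular glass = ln(459/424)/(2π×0.052×1) = 0.2428 K/W
R_vermiculite fill = ln(489/459)/(2π×0.061×1) = 0.1652 K/W
R_outer film = 1/(h_o·2πr_oL) = 1/(18.4×2π×0.489×1) = 0.01769 K/W
R_total = 0.4261 K/W
Q = ΔT/R_total = 200/0.4261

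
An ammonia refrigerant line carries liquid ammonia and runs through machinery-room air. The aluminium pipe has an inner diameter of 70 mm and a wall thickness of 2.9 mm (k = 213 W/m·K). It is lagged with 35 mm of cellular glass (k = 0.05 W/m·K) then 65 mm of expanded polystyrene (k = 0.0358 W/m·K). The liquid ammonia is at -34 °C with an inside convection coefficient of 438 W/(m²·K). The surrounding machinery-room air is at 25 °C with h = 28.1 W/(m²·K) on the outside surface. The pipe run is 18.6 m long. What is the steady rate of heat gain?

Q ≈ 221 W

For a radial system each layer contributes R = ln(r_out/r_in)/(2πkL); films add R = 1/(hA).
R_inner film = 1/(h_i·2πr₁L) = 1/(438×2π×0.035×18.6) = 5.582×10^-4 K/W
R_aluminium pipe wall = ln(37.9/35)/(2π×213×18.6) = 3.198×10^-6 K/W
R_cellular glass = ln(72.9/37.9)/(2π×0.05×18.6) = 0.1119 K/W
R_expanded polystyrene = ln(137.9/72.9)/(2π×0.0358×18.6) = 0.1524 K/W
R_outer film = 1/(h_o·2πr_oL) = 1/(28.1×2π×0.1379×18.6) = 0.002208 K/W
R_total = 0.2671 K/W
Q = ΔT/R_total = 59/0.2671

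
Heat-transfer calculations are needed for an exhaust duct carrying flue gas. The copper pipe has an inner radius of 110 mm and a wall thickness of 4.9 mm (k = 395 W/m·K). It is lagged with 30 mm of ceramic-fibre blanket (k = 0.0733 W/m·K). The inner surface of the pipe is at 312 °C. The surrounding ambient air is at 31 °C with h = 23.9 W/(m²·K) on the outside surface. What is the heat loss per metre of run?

Radial resistances (cylindrical: R_cond = ln(r_o/r_i)/(2πkL), R_conv = 1/(h·2πrL)):
R_copper pipe wall = ln(114.9/110)/(2π×395×1) = 1.756×10^-5 K/W
R_ceramic-fibre blanket = ln(144.9/114.9)/(2π×0.0733×1) = 0.5037 K/W
R_outer film = 1/(h_o·2πr_oL) = 1/(23.9×2π×0.1449×1) = 0.04596 K/W
R_total = 0.5497 K/W
Q = ΔT/R_total = 281/0.5497

q′ ≈ 511 W/m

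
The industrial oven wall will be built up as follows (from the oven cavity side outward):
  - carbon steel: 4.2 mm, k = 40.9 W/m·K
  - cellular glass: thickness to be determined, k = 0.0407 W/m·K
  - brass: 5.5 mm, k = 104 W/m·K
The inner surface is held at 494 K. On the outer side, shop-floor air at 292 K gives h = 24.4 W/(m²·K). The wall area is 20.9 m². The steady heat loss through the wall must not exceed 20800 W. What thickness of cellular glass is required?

Series thermal resistances:
R_carbon steel = L/(kA) = 0.0042/(40.9×20.9) = 4.913×10^-6 K/W
R_brass = L/(kA) = 0.0055/(104×20.9) = 2.53×10^-6 K/W
R_outer film = 1/(h_o·A) = 1/(24.4×20.9) = 0.001961 K/W
Sum of the known resistances R_other = 0.001968 K/W
Required total resistance R_tot = ΔT/Q_allow = 202/20800 = 0.009712 K/W
R_cellular glass = R_tot − R_other = 0.007743 K/W
L = R·k·A = 0.007743×0.0407×20.9

L ≈ 6.59 mm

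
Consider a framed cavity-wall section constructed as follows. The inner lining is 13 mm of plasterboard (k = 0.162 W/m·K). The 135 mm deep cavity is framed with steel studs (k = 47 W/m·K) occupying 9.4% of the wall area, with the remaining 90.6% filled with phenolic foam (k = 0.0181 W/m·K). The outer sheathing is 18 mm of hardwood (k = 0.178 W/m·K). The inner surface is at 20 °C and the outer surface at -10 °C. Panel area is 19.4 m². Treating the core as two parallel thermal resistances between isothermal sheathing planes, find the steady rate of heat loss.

Q ≈ 2750 W

Sheathing layers in series; stud and cavity paths in parallel between them.
R_inner = 0.013/(0.162×19.4) = 0.004136 K/W
R_stud  = 0.135/(47×0.094×19.4) = 0.001575 K/W
R_cav   = 0.135/(0.0181×0.906×19.4) = 0.4244 K/W
1/R_core = 1/R_stud + 1/R_cav → R_core = 0.001569 K/W
R_outer = 0.018/(0.178×19.4) = 0.005213 K/W
R_total = 0.01092 K/W
Q = ΔT/R_total = 30/0.01092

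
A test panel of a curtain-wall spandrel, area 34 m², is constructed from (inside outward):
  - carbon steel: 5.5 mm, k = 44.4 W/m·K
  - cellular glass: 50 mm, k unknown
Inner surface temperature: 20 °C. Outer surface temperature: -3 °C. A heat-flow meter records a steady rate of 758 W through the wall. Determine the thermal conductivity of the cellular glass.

Treating each layer as a thermal resistance in series:
R_carbon steel = L/(kA) = 0.0055/(44.4×34) = 3.643×10^-6 K/W
Sum of known resistances R_other = 3.643×10^-6 K/W
Total R = ΔT/Q = 23/758 = 0.03034 K/W
R_cellular glass = R_total − R_other = 0.03034 K/W
k = L/(R·A) = 0.05/(0.03034×34)

k ≈ 0.0485 W/(m·K)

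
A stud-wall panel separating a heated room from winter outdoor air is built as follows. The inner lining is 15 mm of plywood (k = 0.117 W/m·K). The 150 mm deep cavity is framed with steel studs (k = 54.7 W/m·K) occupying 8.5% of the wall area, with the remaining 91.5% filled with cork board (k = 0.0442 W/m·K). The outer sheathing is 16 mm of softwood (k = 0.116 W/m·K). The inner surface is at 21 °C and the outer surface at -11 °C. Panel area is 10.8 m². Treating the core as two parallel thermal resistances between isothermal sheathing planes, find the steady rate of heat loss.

Sheathing layers in series; stud and cavity paths in parallel between them.
R_inner = 0.015/(0.117×10.8) = 0.01187 K/W
R_stud  = 0.15/(54.7×0.085×10.8) = 0.002987 K/W
R_cav   = 0.15/(0.0442×0.915×10.8) = 0.3434 K/W
1/R_core = 1/R_stud + 1/R_cav → R_core = 0.002961 K/W
R_outer = 0.016/(0.116×10.8) = 0.01277 K/W
R_total = 0.0276 K/W
Q = ΔT/R_total = 32/0.0276

Q ≈ 1160 W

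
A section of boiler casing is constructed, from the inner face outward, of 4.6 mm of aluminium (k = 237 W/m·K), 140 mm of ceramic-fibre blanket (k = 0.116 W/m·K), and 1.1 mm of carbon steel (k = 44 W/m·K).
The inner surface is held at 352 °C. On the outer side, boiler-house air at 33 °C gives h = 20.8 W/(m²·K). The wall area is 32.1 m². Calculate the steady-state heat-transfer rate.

Thermal resistances in series:
R_aluminium = L/(kA) = 0.0046/(237×32.1) = 6.047×10^-7 K/W
R_ceramic-fibre blanket = L/(kA) = 0.14/(0.116×32.1) = 0.0376 K/W
R_carbon steel = L/(kA) = 0.0011/(44×32.1) = 7.788×10^-7 K/W
R_outer film = 1/(h_o·A) = 1/(20.8×32.1) = 0.001498 K/W
R_total = 0.0391 K/W
Q = ΔT / R_total = 319 / 0.0391

Q ≈ 8160 W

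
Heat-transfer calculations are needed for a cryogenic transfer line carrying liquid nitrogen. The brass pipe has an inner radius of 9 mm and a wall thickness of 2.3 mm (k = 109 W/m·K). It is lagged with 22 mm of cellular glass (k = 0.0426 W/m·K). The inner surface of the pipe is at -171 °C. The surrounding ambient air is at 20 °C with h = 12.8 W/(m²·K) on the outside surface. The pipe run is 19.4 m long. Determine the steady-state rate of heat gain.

Q ≈ 840 W

Radial resistances (cylindrical: R_cond = ln(r_o/r_i)/(2πkL), R_conv = 1/(h·2πrL)):
R_brass pipe wall = ln(11.3/9)/(2π×109×19.4) = 1.713×10^-5 K/W
R_cellular glass = ln(33.3/11.3)/(2π×0.0426×19.4) = 0.2081 K/W
R_outer film = 1/(h_o·2πr_oL) = 1/(12.8×2π×0.0333×19.4) = 0.01925 K/W
R_total = 0.2274 K/W
Q = ΔT/R_total = 191/0.2274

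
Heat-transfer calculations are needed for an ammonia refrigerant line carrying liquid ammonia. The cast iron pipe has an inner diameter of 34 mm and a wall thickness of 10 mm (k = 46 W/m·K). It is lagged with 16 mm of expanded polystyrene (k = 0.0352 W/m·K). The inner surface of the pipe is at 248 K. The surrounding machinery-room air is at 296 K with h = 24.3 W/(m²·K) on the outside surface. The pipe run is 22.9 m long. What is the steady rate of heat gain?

Radial resistances (cylindrical: R_cond = ln(r_o/r_i)/(2πkL), R_conv = 1/(h·2πrL)):
R_cast iron pipe wall = ln(27/17)/(2π×46×22.9) = 6.99×10^-5 K/W
R_expanded polystyrene = ln(43/27)/(2π×0.0352×22.9) = 0.09188 K/W
R_outer film = 1/(h_o·2πr_oL) = 1/(24.3×2π×0.043×22.9) = 0.006651 K/W
R_total = 0.0986 K/W
Q = ΔT/R_total = 48/0.0986

Q ≈ 487 W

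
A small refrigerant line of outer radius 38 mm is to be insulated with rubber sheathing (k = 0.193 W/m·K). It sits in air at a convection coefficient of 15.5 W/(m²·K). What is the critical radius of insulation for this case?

r_cr ≈ 12.5 mm

For a cylinder r_cr = k/h = 0.193/15.5
r_cr = 12.5 mm; since the bare radius (38 mm) is above r_cr, any added insulation will reduce heat loss.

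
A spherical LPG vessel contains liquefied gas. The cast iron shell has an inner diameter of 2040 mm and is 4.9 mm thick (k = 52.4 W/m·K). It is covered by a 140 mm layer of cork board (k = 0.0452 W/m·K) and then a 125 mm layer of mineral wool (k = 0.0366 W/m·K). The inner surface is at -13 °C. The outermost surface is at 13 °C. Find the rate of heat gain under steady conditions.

Q ≈ 67.1 W

Each spherical layer contributes R = (1/r_i − 1/r_o)/(4πk):
R_cast iron shell = (1/1.02 − 1/1.0249)/(4π×52.4) = 7.118×10^-6 K/W
R_cork board = (1/1.0249 − 1/1.1649)/(4π×0.0452) = 0.2064 K/W
R_mineral wool = (1/1.1649 − 1/1.2899)/(4π×0.0366) = 0.1809 K/W
R_total = 0.3873 K/W
Q = ΔT/R_total = 26/0.3873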